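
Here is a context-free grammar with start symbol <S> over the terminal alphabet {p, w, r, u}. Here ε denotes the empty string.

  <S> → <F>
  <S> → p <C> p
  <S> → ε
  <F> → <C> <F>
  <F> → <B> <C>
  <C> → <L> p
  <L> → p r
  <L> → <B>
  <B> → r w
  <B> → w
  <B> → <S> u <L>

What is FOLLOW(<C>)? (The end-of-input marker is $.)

FIRST(<S>) = {ε, p, r, u, w}  (via <F>)
FIRST(<B>) = {p, r, u, w}  (via <S> u <L>)
FIRST(<L>) = {p, r, u, w}  (via <B>)
FIRST(<C>) = {p, r, u, w}  (via <L> p)
FIRST(<F>) = {p, r, u, w}  (via <C> <F>, <B> <C>)
FOLLOW(<S>) includes $ since <S> is the start symbol.
FOLLOW(<S>): in <B>→<S> u <L>, <S> is followed by u <L> with FIRST {u}. Thus FOLLOW(<S>) = {$, u}.
FOLLOW(<F>): in <S>→<F>, the suffix after <F> is empty, so FOLLOW(<F>) ⊇ FOLLOW(<S>) = {$, u}; in <F>→<C> <F>, the suffix after <F> is empty (adds nothing new). Thus FOLLOW(<F>) = {$, u}.
FOLLOW(<C>): in <S>→p <C> p, <C> is followed by p with FIRST {p}; in <F>→<C> <F>, <C> is followed by <F> with FIRST {p, r, u, w}; in <F>→<B> <C>, the suffix after <C> is empty, so FOLLOW(<C>) ⊇ FOLLOW(<F>) = {$, u}. Thus FOLLOW(<C>) = {$, p, r, u, w}.
FOLLOW(<L>): in <C>→<L> p, <L> is followed by p with FIRST {p}; in <B>→<S> u <L>, the suffix after <L> is empty, so FOLLOW(<L>) ⊇ FOLLOW(<B>) = {p, r, u, w}. Thus FOLLOW(<L>) = {p, r, u, w}.
FOLLOW(<B>): in <F>→<B> <C>, <B> is followed by <C> with FIRST {p, r, u, w}; in <L>→<B>, the suffix after <B> is empty, so FOLLOW(<B>) ⊇ FOLLOW(<L>) = {p, r, u, w}. Thus FOLLOW(<B>) = {p, r, u, w}.

{$, p, r, u, w}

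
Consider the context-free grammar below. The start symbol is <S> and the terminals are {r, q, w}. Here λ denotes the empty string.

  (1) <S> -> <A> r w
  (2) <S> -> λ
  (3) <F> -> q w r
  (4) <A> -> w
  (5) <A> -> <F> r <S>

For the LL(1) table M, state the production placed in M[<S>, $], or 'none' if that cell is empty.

<S> -> λ

FIRST(<F>): from <F>->q w r we get {q}. So FIRST(<F>) = {q}.
FIRST(<A>): from <A>->w we get {w}; from <A>-><F> r <S> we get {q}. So FIRST(<A>) = {q, w}.
FIRST(<S>): from <S>-><A> r w we get {q, w}; from <S>->λ we get {λ}. So FIRST(<S>) = {λ, q, w}.
FOLLOW(<S>) includes $ since <S> is the start symbol.
FOLLOW(<A>): in <S>-><A> r w, <A> is followed by r w with FIRST {r}. Thus FOLLOW(<A>) = {r}.
FOLLOW(<S>): in <A>-><F> r <S>, the suffix after <S> is empty, so FOLLOW(<S>) ⊇ FOLLOW(<A>) = {r}. Thus FOLLOW(<S>) = {$, r}.
For <S> -> <A> r w: FIRST(<A> r w) = {q, w}, so it goes in M[<S>, t] for t ∈ {q, w}.
For <S> -> λ: FIRST(λ) = {λ}, so it goes in M[<S>, t] for t ∈ {}; since λ ∈ FIRST, also for every t ∈ FOLLOW(<S>) = {$, r}.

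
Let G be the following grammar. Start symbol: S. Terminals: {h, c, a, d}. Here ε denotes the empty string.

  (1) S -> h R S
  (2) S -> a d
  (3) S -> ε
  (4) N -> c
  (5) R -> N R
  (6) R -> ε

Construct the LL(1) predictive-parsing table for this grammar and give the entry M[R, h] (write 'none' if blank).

R -> ε

FIRST(S) = {ε, a, h}
FIRST(N) = {c}
FIRST(R) = {ε, c}  (via N R)
FOLLOW(S) includes $ since S is the start symbol.
FOLLOW(S): in S->h R S, the suffix after S is empty (adds nothing new). Thus FOLLOW(S) = {$}.
FOLLOW(R): in S->h R S, R is followed by S with FIRST {ε, a, h}; in S->h R S, the suffix after R is nullable, so FOLLOW(R) ⊇ FOLLOW(S) = {$}; in R->N R, the suffix after R is empty (adds nothing new). Thus FOLLOW(R) = {$, a, h}.
For R -> N R: FIRST(N R) = {c}, so it goes in M[R, t] for t ∈ {c}.
For R -> ε: FIRST(ε) = {ε}, so it goes in M[R, t] for t ∈ {}; since ε ∈ FIRST, also for every t ∈ FOLLOW(R) = {$, a, h}.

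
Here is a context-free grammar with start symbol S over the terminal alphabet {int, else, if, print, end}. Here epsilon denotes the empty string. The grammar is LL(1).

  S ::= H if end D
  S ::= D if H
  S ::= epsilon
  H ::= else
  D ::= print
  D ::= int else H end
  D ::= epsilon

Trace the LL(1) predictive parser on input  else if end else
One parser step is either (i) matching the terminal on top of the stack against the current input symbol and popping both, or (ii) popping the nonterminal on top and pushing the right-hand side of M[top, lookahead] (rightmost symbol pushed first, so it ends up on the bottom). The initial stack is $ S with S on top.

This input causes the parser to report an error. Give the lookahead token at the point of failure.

     Stack            Input               Action
  1  $ S              else if end else $  expand S ::= H if end D
  2  $ D end if H     else if end else $  expand H ::= else
  3  $ D end if else  else if end else $  match else
  4  $ D end if       if end else $       match if
  5  $ D end          end else $          match end
  6  $ D              else $              error: M[D, else] is empty

else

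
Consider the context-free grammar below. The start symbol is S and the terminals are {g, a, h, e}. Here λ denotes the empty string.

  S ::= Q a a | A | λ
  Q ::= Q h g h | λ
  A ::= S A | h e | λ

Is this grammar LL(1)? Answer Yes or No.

FIRST(S) = {λ, a, h}
FIRST(Q) = {λ, h}
FIRST(A) = {λ, a, h}
FOLLOW(S) = {$, a, h}
FOLLOW(Q) = {a, h}
FOLLOW(A) = {$, a, h}
Cell M[A, $] receives both A ::= S A and A ::= λ — the grammar is not LL(1).

No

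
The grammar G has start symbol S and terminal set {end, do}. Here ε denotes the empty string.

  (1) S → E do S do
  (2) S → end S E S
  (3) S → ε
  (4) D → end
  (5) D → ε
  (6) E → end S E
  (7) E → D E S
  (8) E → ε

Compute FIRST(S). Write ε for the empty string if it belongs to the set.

{ε, do, end}

FIRST(D): from D→end we get {end}; from D→ε we get {ε}. So FIRST(D) = {ε, end}.
FIRST(S): from S→E do S do we get {do, end}; from S→end S E S we get {end}; from S→ε we get {ε}. So FIRST(S) = {ε, do, end}.
FIRST(E): from E→end S E we get {end}; from E→D E S we get {ε, do, end}; from E→ε we get {ε}. So FIRST(E) = {ε, do, end}.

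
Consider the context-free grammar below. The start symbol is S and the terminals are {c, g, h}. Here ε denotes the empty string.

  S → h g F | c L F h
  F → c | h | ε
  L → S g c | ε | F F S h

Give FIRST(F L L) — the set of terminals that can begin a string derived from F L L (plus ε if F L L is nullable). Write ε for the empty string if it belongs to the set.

{ε, c, h}

FIRST(S) = {c, h}
FIRST(F) = {ε, c, h}
FIRST(L) = {ε, c, h}  (via S g c, F F S h)
FIRST(F L L): take FIRST of each symbol in turn, carrying on past any symbol whose FIRST contains ε; result {ε, c, h}.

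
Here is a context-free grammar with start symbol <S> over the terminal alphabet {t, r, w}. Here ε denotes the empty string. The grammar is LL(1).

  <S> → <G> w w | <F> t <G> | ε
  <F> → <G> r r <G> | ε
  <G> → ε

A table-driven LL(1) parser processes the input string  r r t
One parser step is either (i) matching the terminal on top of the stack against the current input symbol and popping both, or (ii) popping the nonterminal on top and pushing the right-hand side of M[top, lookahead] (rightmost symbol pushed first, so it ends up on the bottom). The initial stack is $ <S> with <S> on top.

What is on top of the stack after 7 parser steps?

step 1: stack=$ <S>  input=r r t $  — expand <S> → <F> t <G>
step 2: stack=$ <G> t <F>  input=r r t $  — expand <F> → <G> r r <G>
step 3: stack=$ <G> t <G> r r <G>  input=r r t $  — expand <G> → ε
step 4: stack=$ <G> t <G> r r  input=r r t $  — match r
step 5: stack=$ <G> t <G> r  input=r t $  — match r
step 6: stack=$ <G> t <G>  input=t $  — expand <G> → ε
step 7: stack=$ <G> t  input=t $  — match t
Stack after step 7: $ <G> (top = <G>).

<G>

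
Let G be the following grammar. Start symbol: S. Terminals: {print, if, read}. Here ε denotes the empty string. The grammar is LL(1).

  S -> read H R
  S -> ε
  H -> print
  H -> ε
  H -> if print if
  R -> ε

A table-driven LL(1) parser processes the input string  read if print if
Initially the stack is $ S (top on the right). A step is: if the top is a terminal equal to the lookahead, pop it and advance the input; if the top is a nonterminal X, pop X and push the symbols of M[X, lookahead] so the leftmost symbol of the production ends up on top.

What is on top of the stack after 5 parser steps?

if

     Stack            Input               Action
  1  $ S              read if print if $  expand S -> read H R
  2  $ R H read       read if print if $  match read
  3  $ R H            if print if $       expand H -> if print if
  4  $ R if print if  if print if $       match if
  5  $ R if print     print if $          match print
Stack after step 5: $ R if (top = if).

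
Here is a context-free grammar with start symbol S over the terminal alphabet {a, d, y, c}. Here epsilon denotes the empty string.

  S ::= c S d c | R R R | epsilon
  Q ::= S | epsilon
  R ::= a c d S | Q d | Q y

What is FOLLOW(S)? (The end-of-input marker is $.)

{$, a, c, d, y}

FIRST(S): from S::=c S d c we get {c}; from S::=R R R we get {a, c, d, y}; from S::=epsilon we get {epsilon}. So FIRST(S) = {epsilon, a, c, d, y}.
FIRST(Q): from Q::=S we get {epsilon, a, c, d, y}; from Q::=epsilon we get {epsilon}. So FIRST(Q) = {epsilon, a, c, d, y}.
FIRST(R): from R::=a c d S we get {a}; from R::=Q d we get {a, c, d, y}; from R::=Q y we get {a, c, d, y}. So FIRST(R) = {a, c, d, y}.
FOLLOW(S) includes $ since S is the start symbol.
FOLLOW(Q): in R::=Q d, Q is followed by d with FIRST {d}; in R::=Q y, Q is followed by y with FIRST {y}. Thus FOLLOW(Q) = {d, y}.
FOLLOW(S): in S::=c S d c, S is followed by d c with FIRST {d}; in Q::=S, the suffix after S is empty, so FOLLOW(S) ⊇ FOLLOW(Q) = {d, y}; in R::=a c d S, the suffix after S is empty, so FOLLOW(S) ⊇ FOLLOW(R) = {$, a, c, d, y}. Thus FOLLOW(S) = {$, a, c, d, y}.
FOLLOW(R): in S::=R R R (occurrence 1), R is followed by R R with FIRST {a, c, d, y}; in S::=R R R (occurrence 2), R is followed by R with FIRST {a, c, d, y}; in S::=R R R (occurrence 3), the suffix after R is empty, so FOLLOW(R) ⊇ FOLLOW(S) = {$, a, c, d, y}. Thus FOLLOW(R) = {$, a, c, d, y}.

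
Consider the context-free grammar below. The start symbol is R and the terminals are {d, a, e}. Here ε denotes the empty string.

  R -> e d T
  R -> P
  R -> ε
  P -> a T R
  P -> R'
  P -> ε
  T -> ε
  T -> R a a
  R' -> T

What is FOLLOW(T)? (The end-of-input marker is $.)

FIRST(R): from R->e d T we get {e}; from R->P we get {ε, a, e}; from R->ε we get {ε}. So FIRST(R) = {ε, a, e}.
FIRST(T): from T->ε we get {ε}; from T->R a a we get {a, e}. So FIRST(T) = {ε, a, e}.
FIRST(R'): from R'->T we get {ε, a, e}. So FIRST(R') = {ε, a, e}.
FIRST(P): from P->a T R we get {a}; from P->R' we get {ε, a, e}; from P->ε we get {ε}. So FIRST(P) = {ε, a, e}.
FOLLOW(R) includes $ since R is the start symbol.
FOLLOW(R): in P->a T R, the suffix after R is empty, so FOLLOW(R) ⊇ FOLLOW(P) = {$, a}; in T->R a a, R is followed by a a with FIRST {a}. Thus FOLLOW(R) = {$, a}.
FOLLOW(P): in R->P, the suffix after P is empty, so FOLLOW(P) ⊇ FOLLOW(R) = {$, a}. Thus FOLLOW(P) = {$, a}.
FOLLOW(R'): in P->R', the suffix after R' is empty, so FOLLOW(R') ⊇ FOLLOW(P) = {$, a}. Thus FOLLOW(R') = {$, a}.
FOLLOW(T): in R->e d T, the suffix after T is empty, so FOLLOW(T) ⊇ FOLLOW(R) = {$, a}; in P->a T R, T is followed by R with FIRST {ε, a, e}; in P->a T R, the suffix after T is nullable, so FOLLOW(T) ⊇ FOLLOW(P) = {$, a}; in R'->T, the suffix after T is empty, so FOLLOW(T) ⊇ FOLLOW(R') = {$, a}. Thus FOLLOW(T) = {$, a, e}.

{$, a, e}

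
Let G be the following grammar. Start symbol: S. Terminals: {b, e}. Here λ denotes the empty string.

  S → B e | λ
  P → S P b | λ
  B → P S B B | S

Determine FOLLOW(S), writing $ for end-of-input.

{$, b, e}

FIRST(S) = {λ, b, e}  (via B e)
FIRST(P) = {λ, b, e}  (via S P b)
FIRST(B) = {λ, b, e}  (via P S B B, S)
FOLLOW(S) includes $ since S is the start symbol.
FOLLOW(B): in S→B e, B is followed by e with FIRST {e}; in B→P S B B (occurrence 1), B is followed by B with FIRST {λ, b, e}; in B→P S B B (occurrence 1), the suffix after B is nullable (adds nothing new); in B→P S B B (occurrence 2), the suffix after B is empty (adds nothing new). Thus FOLLOW(B) = {b, e}.
FOLLOW(S): in P→S P b, S is followed by P b with FIRST {b, e}; in B→P S B B, S is followed by B B with FIRST {λ, b, e}; in B→P S B B, the suffix after S is nullable, so FOLLOW(S) ⊇ FOLLOW(B) = {b, e}; in B→S, the suffix after S is empty, so FOLLOW(S) ⊇ FOLLOW(B) = {b, e}. Thus FOLLOW(S) = {$, b, e}.
FOLLOW(P): in P→S P b, P is followed by b with FIRST {b}; in B→P S B B, P is followed by S B B with FIRST {λ, b, e}; in B→P S B B, the suffix after P is nullable, so FOLLOW(P) ⊇ FOLLOW(B) = {b, e}. Thus FOLLOW(P) = {b, e}.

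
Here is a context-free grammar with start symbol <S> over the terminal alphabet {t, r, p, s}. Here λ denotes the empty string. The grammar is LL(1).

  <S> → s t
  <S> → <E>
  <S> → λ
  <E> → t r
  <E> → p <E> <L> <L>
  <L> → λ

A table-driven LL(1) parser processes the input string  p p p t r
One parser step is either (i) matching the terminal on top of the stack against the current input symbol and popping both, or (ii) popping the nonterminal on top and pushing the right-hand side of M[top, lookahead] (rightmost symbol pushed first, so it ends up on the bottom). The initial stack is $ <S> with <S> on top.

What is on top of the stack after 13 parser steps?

<L>

      Stack                            Input        Action
   1  $ <S>                            p p p t r $  expand <S> → <E>
   2  $ <E>                            p p p t r $  expand <E> → p <E> <L> <L>
   3  $ <L> <L> <E> p                  p p p t r $  match p
   4  $ <L> <L> <E>                    p p t r $    expand <E> → p <E> <L> <L>
   5  $ <L> <L> <L> <L> <E> p          p p t r $    match p
   6  $ <L> <L> <L> <L> <E>            p t r $      expand <E> → p <E> <L> <L>
   7  $ <L> <L> <L> <L> <L> <L> <E> p  p t r $      match p
   8  $ <L> <L> <L> <L> <L> <L> <E>    t r $        expand <E> → t r
   9  $ <L> <L> <L> <L> <L> <L> r t    t r $        match t
  10  $ <L> <L> <L> <L> <L> <L> r      r $          match r
  11  $ <L> <L> <L> <L> <L> <L>        $            expand <L> → λ
  12  $ <L> <L> <L> <L> <L>            $            expand <L> → λ
  13  $ <L> <L> <L> <L>                $            expand <L> → λ
Stack after step 13: $ <L> <L> <L> (top = <L>).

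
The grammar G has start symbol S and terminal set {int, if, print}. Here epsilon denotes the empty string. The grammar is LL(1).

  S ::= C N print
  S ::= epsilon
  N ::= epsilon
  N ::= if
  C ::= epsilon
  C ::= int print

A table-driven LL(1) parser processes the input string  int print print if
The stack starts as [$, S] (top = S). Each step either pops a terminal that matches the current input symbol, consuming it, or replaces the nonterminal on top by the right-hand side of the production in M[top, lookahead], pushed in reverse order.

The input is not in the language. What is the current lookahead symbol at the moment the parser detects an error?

step 1: stack=$ S  input=int print print if $  — expand S ::= C N print
step 2: stack=$ print N C  input=int print print if $  — expand C ::= int print
step 3: stack=$ print N print int  input=int print print if $  — match int
step 4: stack=$ print N print  input=print print if $  — match print
step 5: stack=$ print N  input=print if $  — expand N ::= epsilon
step 6: stack=$ print  input=print if $  — match print
step 7: stack=$  input=if $  — error: stack empty but input remains

if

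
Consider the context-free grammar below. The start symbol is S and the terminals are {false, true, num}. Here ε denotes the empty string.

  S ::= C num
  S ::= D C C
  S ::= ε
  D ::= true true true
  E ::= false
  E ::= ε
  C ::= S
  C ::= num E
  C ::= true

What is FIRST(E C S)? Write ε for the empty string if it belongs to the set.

FIRST(D): from D::=true true true we get {true}. So FIRST(D) = {true}.
FIRST(E): from E::=false we get {false}; from E::=ε we get {ε}. So FIRST(E) = {ε, false}.
FIRST(S): from S::=C num we get {num, true}; from S::=D C C we get {true}; from S::=ε we get {ε}. So FIRST(S) = {ε, num, true}.
FIRST(C): from C::=S we get {ε, num, true}; from C::=num E we get {num}; from C::=true we get {true}. So FIRST(C) = {ε, num, true}.
FIRST(E C S): take FIRST of each symbol in turn, carrying on past any symbol whose FIRST contains ε; result {ε, false, num, true}.

{ε, false, num, true}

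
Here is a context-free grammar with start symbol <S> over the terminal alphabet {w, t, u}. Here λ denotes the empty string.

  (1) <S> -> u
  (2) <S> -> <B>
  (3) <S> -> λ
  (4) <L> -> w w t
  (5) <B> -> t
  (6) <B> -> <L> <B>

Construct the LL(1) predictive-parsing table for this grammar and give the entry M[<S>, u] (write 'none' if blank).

<S> -> u

FIRST(<L>) = {w}
FIRST(<B>) = {t, w}  (via <L> <B>)
FIRST(<S>) = {λ, t, u, w}  (via <B>)
FOLLOW(<S>) includes $ since <S> is the start symbol.
FOLLOW(<S>): <S> appears on no right-hand side. Thus FOLLOW(<S>) = {$}.
For <S> -> u: FIRST(u) = {u}, so it goes in M[<S>, t] for t ∈ {u}.
For <S> -> <B>: FIRST(<B>) = {t, w}, so it goes in M[<S>, t] for t ∈ {t, w}.
For <S> -> λ: FIRST(λ) = {λ}, so it goes in M[<S>, t] for t ∈ {}; since λ ∈ FIRST, also for every t ∈ FOLLOW(<S>) = {$}.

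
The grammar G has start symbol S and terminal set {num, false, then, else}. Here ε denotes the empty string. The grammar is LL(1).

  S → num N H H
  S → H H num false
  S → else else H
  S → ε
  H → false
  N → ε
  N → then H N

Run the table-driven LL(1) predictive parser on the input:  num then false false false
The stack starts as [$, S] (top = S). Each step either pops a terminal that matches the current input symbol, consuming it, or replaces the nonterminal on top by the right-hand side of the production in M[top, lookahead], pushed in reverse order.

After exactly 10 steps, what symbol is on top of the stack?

step 1: stack=$ S  input=num then false false false $  — expand S → num N H H
step 2: stack=$ H H N num  input=num then false false false $  — match num
step 3: stack=$ H H N  input=then false false false $  — expand N → then H N
step 4: stack=$ H H N H then  input=then false false false $  — match then
step 5: stack=$ H H N H  input=false false false $  — expand H → false
step 6: stack=$ H H N false  input=false false false $  — match false
step 7: stack=$ H H N  input=false false $  — expand N → ε
step 8: stack=$ H H  input=false false $  — expand H → false
step 9: stack=$ H false  input=false false $  — match false
step 10: stack=$ H  input=false $  — expand H → false
Stack after step 10: $ false (top = false).

false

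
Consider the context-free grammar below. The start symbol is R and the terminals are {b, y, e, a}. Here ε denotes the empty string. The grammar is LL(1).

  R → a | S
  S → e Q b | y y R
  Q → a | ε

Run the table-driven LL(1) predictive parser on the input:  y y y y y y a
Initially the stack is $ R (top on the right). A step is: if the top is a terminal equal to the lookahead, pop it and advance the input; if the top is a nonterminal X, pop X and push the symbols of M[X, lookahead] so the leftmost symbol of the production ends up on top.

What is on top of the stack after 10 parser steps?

      Stack    Input            Action
   1  $ R      y y y y y y a $  expand R → S
   2  $ S      y y y y y y a $  expand S → y y R
   3  $ R y y  y y y y y y a $  match y
   4  $ R y    y y y y y a $    match y
   5  $ R      y y y y a $      expand R → S
   6  $ S      y y y y a $      expand S → y y R
   7  $ R y y  y y y y a $      match y
   8  $ R y    y y y a $        match y
   9  $ R      y y a $          expand R → S
  10  $ S      y y a $          expand S → y y R
Stack after step 10: $ R y y (top = y).

y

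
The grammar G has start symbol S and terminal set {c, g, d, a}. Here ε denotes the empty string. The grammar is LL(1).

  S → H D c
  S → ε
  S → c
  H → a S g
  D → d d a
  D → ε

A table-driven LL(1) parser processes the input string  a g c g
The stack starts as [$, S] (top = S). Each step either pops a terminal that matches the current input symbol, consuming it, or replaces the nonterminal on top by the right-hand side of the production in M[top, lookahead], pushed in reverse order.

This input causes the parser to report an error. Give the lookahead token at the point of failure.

g

step 1: stack=$ S  input=a g c g $  — expand S → H D c
step 2: stack=$ c D H  input=a g c g $  — expand H → a S g
step 3: stack=$ c D g S a  input=a g c g $  — match a
step 4: stack=$ c D g S  input=g c g $  — expand S → ε
step 5: stack=$ c D g  input=g c g $  — match g
step 6: stack=$ c D  input=c g $  — expand D → ε
step 7: stack=$ c  input=c g $  — match c
step 8: stack=$  input=g $  — error: stack empty but input remains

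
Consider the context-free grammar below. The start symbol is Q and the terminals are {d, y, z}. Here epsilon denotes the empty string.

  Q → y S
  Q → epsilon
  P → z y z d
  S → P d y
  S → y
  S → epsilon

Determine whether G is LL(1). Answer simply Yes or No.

FIRST(Q) = {epsilon, y}
FIRST(P) = {z}
FIRST(S) = {epsilon, y, z}
FOLLOW(Q) = {$}
FOLLOW(P) = {d}
FOLLOW(S) = {$}
Each cell of M receives at most one production.

Yes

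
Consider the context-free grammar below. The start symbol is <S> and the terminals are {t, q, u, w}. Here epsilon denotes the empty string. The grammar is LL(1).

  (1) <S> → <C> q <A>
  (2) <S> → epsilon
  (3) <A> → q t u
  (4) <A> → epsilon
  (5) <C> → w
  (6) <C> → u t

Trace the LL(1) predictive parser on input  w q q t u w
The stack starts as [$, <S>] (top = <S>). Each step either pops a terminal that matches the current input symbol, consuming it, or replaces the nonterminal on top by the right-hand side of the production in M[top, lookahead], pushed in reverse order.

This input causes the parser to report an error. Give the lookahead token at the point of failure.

w

     Stack        Input          Action
  1  $ <S>        w q q t u w $  expand <S> → <C> q <A>
  2  $ <A> q <C>  w q q t u w $  expand <C> → w
  3  $ <A> q w    w q q t u w $  match w
  4  $ <A> q      q q t u w $    match q
  5  $ <A>        q t u w $      expand <A> → q t u
  6  $ u t q      q t u w $      match q
  7  $ u t        t u w $        match t
  8  $ u          u w $          match u
  9  $            w $            error: stack empty but input remains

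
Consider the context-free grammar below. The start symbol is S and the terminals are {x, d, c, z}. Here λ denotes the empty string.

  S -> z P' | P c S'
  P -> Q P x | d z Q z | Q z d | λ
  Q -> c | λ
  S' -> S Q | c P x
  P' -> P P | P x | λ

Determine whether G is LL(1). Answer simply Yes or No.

FIRST(S) = {c, d, x, z}
FIRST(P) = {λ, c, d, x, z}
FIRST(Q) = {λ, c}
FIRST(S') = {c, d, x, z}
FIRST(P') = {λ, c, d, x, z}
FOLLOW(S) = {$, c}
FOLLOW(P) = {$, c, d, x, z}
FOLLOW(Q) = {$, c, d, x, z}
FOLLOW(S') = {$, c}
FOLLOW(P') = {$, c}
Cell M[P, c] receives both P -> Q P x and P -> Q z d and P -> λ — the grammar is not LL(1).

No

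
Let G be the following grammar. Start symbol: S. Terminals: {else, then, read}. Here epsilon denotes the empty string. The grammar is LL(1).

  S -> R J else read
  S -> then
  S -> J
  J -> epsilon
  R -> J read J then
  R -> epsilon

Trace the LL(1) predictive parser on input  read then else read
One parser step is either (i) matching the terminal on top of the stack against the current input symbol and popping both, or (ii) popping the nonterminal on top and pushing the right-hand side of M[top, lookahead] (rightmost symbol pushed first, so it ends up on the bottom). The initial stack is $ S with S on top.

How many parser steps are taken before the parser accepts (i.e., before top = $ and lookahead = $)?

step 1: stack=$ S  input=read then else read $  — expand S -> R J else read
step 2: stack=$ read else J R  input=read then else read $  — expand R -> J read J then
step 3: stack=$ read else J then J read J  input=read then else read $  — expand J -> epsilon
step 4: stack=$ read else J then J read  input=read then else read $  — match read
step 5: stack=$ read else J then J  input=then else read $  — expand J -> epsilon
step 6: stack=$ read else J then  input=then else read $  — match then
step 7: stack=$ read else J  input=else read $  — expand J -> epsilon
step 8: stack=$ read else  input=else read $  — match else
step 9: stack=$ read  input=read $  — match read
Accept reached after 9 steps.

9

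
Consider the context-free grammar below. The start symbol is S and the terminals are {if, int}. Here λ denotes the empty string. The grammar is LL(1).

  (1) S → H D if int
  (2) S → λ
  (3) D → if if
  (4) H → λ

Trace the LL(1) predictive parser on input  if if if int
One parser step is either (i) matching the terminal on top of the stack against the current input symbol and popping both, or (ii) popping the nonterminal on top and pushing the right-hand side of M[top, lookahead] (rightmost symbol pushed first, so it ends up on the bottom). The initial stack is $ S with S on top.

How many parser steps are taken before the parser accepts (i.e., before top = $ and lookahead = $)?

7

     Stack           Input           Action
  1  $ S             if if if int $  expand S → H D if int
  2  $ int if D H    if if if int $  expand H → λ
  3  $ int if D      if if if int $  expand D → if if
  4  $ int if if if  if if if int $  match if
  5  $ int if if     if if int $     match if
  6  $ int if        if int $        match if
  7  $ int           int $           match int
Accept reached after 7 steps.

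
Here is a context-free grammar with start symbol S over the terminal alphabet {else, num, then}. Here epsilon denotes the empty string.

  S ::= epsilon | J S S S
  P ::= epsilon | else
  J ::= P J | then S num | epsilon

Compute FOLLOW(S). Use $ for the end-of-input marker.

{$, else, num, then}

FIRST(P) = {epsilon, else}
FIRST(J) = {epsilon, else, then}  (via P J)
FIRST(S) = {epsilon, else, then}  (via J S S S)
FOLLOW(S) includes $ since S is the start symbol.
FOLLOW(S): in S::=J S S S (occurrence 1), S is followed by S S with FIRST {epsilon, else, then}; in S::=J S S S (occurrence 1), the suffix after S is nullable (adds nothing new); in S::=J S S S (occurrence 2), S is followed by S with FIRST {epsilon, else, then}; in S::=J S S S (occurrence 2), the suffix after S is nullable (adds nothing new); in S::=J S S S (occurrence 3), the suffix after S is empty (adds nothing new); in J::=then S num, S is followed by num with FIRST {num}. Thus FOLLOW(S) = {$, else, num, then}.
FOLLOW(J): in S::=J S S S, J is followed by S S S with FIRST {epsilon, else, then}; in S::=J S S S, the suffix after J is nullable, so FOLLOW(J) ⊇ FOLLOW(S) = {$, else, num, then}; in J::=P J, the suffix after J is empty (adds nothing new). Thus FOLLOW(J) = {$, else, num, then}.
FOLLOW(P): in J::=P J, P is followed by J with FIRST {epsilon, else, then}; in J::=P J, the suffix after P is nullable, so FOLLOW(P) ⊇ FOLLOW(J) = {$, else, num, then}. Thus FOLLOW(P) = {$, else, num, then}.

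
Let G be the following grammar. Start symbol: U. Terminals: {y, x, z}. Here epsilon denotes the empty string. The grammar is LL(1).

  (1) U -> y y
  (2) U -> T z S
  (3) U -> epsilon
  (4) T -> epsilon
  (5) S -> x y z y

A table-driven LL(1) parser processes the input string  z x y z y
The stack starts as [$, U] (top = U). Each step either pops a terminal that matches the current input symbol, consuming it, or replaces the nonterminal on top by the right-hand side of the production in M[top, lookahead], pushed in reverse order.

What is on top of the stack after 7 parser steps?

     Stack      Input        Action
  1  $ U        z x y z y $  expand U -> T z S
  2  $ S z T    z x y z y $  expand T -> epsilon
  3  $ S z      z x y z y $  match z
  4  $ S        x y z y $    expand S -> x y z y
  5  $ y z y x  x y z y $    match x
  6  $ y z y    y z y $      match y
  7  $ y z      z y $        match z
Stack after step 7: $ y (top = y).

y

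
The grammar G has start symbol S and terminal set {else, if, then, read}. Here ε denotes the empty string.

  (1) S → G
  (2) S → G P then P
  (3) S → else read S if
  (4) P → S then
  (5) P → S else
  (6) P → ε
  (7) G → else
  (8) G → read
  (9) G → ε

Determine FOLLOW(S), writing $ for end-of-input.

{$, else, if, then}

FIRST(G): from G→else we get {else}; from G→read we get {read}; from G→ε we get {ε}. So FIRST(G) = {ε, else, read}.
FIRST(S): from S→G we get {ε, else, read}; from S→G P then P we get {else, read, then}; from S→else read S if we get {else}. So FIRST(S) = {ε, else, read, then}.
FIRST(P): from P→S then we get {else, read, then}; from P→S else we get {else, read, then}; from P→ε we get {ε}. So FIRST(P) = {ε, else, read, then}.
FOLLOW(S) includes $ since S is the start symbol.
FOLLOW(S): in S→else read S if, S is followed by if with FIRST {if}; in P→S then, S is followed by then with FIRST {then}; in P→S else, S is followed by else with FIRST {else}. Thus FOLLOW(S) = {$, else, if, then}.
FOLLOW(P): in S→G P then P (occurrence 1), P is followed by then P with FIRST {then}; in S→G P then P (occurrence 2), the suffix after P is empty, so FOLLOW(P) ⊇ FOLLOW(S) = {$, else, if, then}. Thus FOLLOW(P) = {$, else, if, then}.
FOLLOW(G): in S→G, the suffix after G is empty, so FOLLOW(G) ⊇ FOLLOW(S) = {$, else, if, then}; in S→G P then P, G is followed by P then P with FIRST {else, read, then}. Thus FOLLOW(G) = {$, else, if, read, then}.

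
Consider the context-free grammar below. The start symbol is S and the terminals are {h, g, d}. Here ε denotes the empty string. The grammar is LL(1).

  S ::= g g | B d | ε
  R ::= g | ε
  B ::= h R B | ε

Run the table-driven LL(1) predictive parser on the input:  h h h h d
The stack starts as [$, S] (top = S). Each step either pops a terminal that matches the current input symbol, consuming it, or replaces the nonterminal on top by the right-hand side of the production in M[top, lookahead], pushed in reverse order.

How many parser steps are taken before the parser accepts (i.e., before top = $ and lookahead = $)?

15

step 1: stack=$ S  input=h h h h d $  — expand S ::= B d
step 2: stack=$ d B  input=h h h h d $  — expand B ::= h R B
step 3: stack=$ d B R h  input=h h h h d $  — match h
step 4: stack=$ d B R  input=h h h d $  — expand R ::= ε
step 5: stack=$ d B  input=h h h d $  — expand B ::= h R B
step 6: stack=$ d B R h  input=h h h d $  — match h
step 7: stack=$ d B R  input=h h d $  — expand R ::= ε
step 8: stack=$ d B  input=h h d $  — expand B ::= h R B
step 9: stack=$ d B R h  input=h h d $  — match h
step 10: stack=$ d B R  input=h d $  — expand R ::= ε
step 11: stack=$ d B  input=h d $  — expand B ::= h R B
step 12: stack=$ d B R h  input=h d $  — match h
step 13: stack=$ d B R  input=d $  — expand R ::= ε
step 14: stack=$ d B  input=d $  — expand B ::= ε
step 15: stack=$ d  input=d $  — match d
Accept reached after 15 steps.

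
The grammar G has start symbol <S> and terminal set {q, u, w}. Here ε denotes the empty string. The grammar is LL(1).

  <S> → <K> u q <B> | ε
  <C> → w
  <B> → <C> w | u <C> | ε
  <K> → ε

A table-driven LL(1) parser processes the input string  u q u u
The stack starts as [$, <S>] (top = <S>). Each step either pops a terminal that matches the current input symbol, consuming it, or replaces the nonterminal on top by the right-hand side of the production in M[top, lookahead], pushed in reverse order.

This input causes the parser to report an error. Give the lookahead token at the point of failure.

     Stack          Input      Action
  1  $ <S>          u q u u $  expand <S> → <K> u q <B>
  2  $ <B> q u <K>  u q u u $  expand <K> → ε
  3  $ <B> q u      u q u u $  match u
  4  $ <B> q        q u u $    match q
  5  $ <B>          u u $      expand <B> → u <C>
  6  $ <C> u        u u $      match u
  7  $ <C>          u $        error: M[<C>, u] is empty

u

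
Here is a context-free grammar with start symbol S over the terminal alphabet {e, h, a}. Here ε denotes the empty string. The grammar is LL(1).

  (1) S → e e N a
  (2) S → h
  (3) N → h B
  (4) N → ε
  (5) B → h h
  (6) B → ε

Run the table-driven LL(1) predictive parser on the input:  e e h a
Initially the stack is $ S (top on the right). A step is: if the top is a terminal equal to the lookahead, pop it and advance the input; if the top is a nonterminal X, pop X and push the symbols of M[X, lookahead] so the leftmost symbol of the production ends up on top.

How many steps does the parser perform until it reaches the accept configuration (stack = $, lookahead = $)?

7

step 1: stack=$ S  input=e e h a $  — expand S → e e N a
step 2: stack=$ a N e e  input=e e h a $  — match e
step 3: stack=$ a N e  input=e h a $  — match e
step 4: stack=$ a N  input=h a $  — expand N → h B
step 5: stack=$ a B h  input=h a $  — match h
step 6: stack=$ a B  input=a $  — expand B → ε
step 7: stack=$ a  input=a $  — match a
Accept reached after 7 steps.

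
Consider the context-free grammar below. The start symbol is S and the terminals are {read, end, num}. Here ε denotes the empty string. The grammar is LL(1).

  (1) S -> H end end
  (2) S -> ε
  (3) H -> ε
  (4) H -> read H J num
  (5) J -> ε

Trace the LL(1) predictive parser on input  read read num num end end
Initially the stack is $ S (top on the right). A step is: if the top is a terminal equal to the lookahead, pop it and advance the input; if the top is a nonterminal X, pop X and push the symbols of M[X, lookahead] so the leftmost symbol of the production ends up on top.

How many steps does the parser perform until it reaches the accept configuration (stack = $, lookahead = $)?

step 1: stack=$ S  input=read read num num end end $  — expand S -> H end end
step 2: stack=$ end end H  input=read read num num end end $  — expand H -> read H J num
step 3: stack=$ end end num J H read  input=read read num num end end $  — match read
step 4: stack=$ end end num J H  input=read num num end end $  — expand H -> read H J num
step 5: stack=$ end end num J num J H read  input=read num num end end $  — match read
step 6: stack=$ end end num J num J H  input=num num end end $  — expand H -> ε
step 7: stack=$ end end num J num J  input=num num end end $  — expand J -> ε
step 8: stack=$ end end num J num  input=num num end end $  — match num
step 9: stack=$ end end num J  input=num end end $  — expand J -> ε
step 10: stack=$ end end num  input=num end end $  — match num
step 11: stack=$ end end  input=end end $  — match end
step 12: stack=$ end  input=end $  — match end
Accept reached after 12 steps.

12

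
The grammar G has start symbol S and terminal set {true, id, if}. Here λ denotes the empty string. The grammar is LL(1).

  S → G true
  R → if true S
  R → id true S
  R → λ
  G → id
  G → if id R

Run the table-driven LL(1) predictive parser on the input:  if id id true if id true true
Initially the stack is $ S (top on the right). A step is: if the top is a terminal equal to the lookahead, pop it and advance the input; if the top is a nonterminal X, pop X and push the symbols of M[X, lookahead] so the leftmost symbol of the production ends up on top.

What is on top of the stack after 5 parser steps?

id

step 1: stack=$ S  input=if id id true if id true true $  — expand S → G true
step 2: stack=$ true G  input=if id id true if id true true $  — expand G → if id R
step 3: stack=$ true R id if  input=if id id true if id true true $  — match if
step 4: stack=$ true R id  input=id id true if id true true $  — match id
step 5: stack=$ true R  input=id true if id true true $  — expand R → id true S
Stack after step 5: $ true S true id (top = id).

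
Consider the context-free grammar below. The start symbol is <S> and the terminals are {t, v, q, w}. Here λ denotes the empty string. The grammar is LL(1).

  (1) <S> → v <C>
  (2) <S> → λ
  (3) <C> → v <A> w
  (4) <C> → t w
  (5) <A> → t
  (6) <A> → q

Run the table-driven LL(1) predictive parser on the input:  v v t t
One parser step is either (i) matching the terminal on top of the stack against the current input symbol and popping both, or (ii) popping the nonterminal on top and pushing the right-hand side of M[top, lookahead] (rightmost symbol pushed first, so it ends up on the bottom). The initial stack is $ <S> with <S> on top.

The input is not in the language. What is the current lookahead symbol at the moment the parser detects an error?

step 1: stack=$ <S>  input=v v t t $  — expand <S> → v <C>
step 2: stack=$ <C> v  input=v v t t $  — match v
step 3: stack=$ <C>  input=v t t $  — expand <C> → v <A> w
step 4: stack=$ w <A> v  input=v t t $  — match v
step 5: stack=$ w <A>  input=t t $  — expand <A> → t
step 6: stack=$ w t  input=t t $  — match t
step 7: stack=$ w  input=t $  — error: top is terminal w but lookahead is t

t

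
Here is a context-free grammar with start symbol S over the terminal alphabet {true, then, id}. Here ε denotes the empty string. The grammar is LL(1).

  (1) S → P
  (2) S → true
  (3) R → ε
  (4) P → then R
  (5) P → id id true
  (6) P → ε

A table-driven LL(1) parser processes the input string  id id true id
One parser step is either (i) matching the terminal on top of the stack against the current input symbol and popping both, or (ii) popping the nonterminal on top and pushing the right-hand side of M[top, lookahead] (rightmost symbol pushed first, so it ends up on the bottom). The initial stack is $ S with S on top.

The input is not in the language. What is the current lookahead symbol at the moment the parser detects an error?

step 1: stack=$ S  input=id id true id $  — expand S → P
step 2: stack=$ P  input=id id true id $  — expand P → id id true
step 3: stack=$ true id id  input=id id true id $  — match id
step 4: stack=$ true id  input=id true id $  — match id
step 5: stack=$ true  input=true id $  — match true
step 6: stack=$  input=id $  — error: stack empty but input remains

id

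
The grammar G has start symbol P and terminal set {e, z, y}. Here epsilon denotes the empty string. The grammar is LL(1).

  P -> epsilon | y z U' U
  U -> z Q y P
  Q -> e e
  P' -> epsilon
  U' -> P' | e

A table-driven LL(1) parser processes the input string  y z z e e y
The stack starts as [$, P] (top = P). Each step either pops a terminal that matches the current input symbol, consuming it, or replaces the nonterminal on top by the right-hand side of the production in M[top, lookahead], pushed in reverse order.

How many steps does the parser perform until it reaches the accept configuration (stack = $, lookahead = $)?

      Stack       Input          Action
   1  $ P         y z z e e y $  expand P -> y z U' U
   2  $ U U' z y  y z z e e y $  match y
   3  $ U U' z    z z e e y $    match z
   4  $ U U'      z e e y $      expand U' -> P'
   5  $ U P'      z e e y $      expand P' -> epsilon
   6  $ U         z e e y $      expand U -> z Q y P
   7  $ P y Q z   z e e y $      match z
   8  $ P y Q     e e y $        expand Q -> e e
   9  $ P y e e   e e y $        match e
  10  $ P y e     e y $          match e
  11  $ P y       y $            match y
  12  $ P         $              expand P -> epsilon
Accept reached after 12 steps.

12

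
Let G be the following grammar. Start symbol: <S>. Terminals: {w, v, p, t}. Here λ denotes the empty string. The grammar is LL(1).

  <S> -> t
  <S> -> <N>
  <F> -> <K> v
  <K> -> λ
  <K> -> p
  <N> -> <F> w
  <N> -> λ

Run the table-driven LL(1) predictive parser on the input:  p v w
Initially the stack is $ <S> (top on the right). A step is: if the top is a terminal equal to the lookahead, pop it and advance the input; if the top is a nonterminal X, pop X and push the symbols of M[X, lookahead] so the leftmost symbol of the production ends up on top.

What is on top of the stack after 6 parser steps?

w

step 1: stack=$ <S>  input=p v w $  — expand <S> -> <N>
step 2: stack=$ <N>  input=p v w $  — expand <N> -> <F> w
step 3: stack=$ w <F>  input=p v w $  — expand <F> -> <K> v
step 4: stack=$ w v <K>  input=p v w $  — expand <K> -> p
step 5: stack=$ w v p  input=p v w $  — match p
step 6: stack=$ w v  input=v w $  — match v
Stack after step 6: $ w (top = w).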